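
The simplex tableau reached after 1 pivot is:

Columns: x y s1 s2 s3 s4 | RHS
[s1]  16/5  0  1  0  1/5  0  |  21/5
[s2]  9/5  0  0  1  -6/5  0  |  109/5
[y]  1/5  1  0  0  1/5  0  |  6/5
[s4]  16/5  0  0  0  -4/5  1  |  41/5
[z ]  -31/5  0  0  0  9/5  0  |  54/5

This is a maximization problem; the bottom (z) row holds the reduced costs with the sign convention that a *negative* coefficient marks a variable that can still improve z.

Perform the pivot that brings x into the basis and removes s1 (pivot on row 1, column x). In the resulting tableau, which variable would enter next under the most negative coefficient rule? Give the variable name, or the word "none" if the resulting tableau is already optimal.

Pivot element 16/5. New z-row = old z-row − (-31/5)·(row 1/(16/5)).
Updated z-row coefficients: x: 0, y: 0, s1: 31/16, s2: 0, s3: 35/16, s4: 0.
No coefficient is strictly negative; the tableau after this pivot is optimal.

none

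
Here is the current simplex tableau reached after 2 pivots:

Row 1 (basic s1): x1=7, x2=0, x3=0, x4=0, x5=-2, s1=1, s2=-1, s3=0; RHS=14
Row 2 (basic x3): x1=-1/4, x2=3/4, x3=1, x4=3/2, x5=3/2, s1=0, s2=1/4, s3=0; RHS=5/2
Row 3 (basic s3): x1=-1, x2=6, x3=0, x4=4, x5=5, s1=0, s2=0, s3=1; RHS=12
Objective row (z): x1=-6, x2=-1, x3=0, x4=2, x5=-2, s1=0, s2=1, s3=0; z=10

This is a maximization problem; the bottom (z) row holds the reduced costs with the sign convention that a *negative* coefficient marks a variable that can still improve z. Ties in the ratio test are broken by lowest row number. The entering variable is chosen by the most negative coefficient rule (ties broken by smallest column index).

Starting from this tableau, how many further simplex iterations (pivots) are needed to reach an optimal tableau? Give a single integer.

pivot: x1 in, s1 out → z = 22
pivot: x5 in, x3 out → z = 149/5
No improving column remains; optimal.

2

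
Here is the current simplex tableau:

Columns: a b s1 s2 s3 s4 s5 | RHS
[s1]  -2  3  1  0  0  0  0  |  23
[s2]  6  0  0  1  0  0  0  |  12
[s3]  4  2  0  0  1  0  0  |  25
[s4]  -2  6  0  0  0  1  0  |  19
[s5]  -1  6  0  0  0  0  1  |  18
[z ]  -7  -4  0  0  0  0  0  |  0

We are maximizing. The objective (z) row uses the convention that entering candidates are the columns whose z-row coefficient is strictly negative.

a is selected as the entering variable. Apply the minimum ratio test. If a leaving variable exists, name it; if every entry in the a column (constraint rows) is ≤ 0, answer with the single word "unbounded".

Ratios: row 1 (s1): entry -2 ≤ 0, skip; row 2 (s2): 12/6 = 2; row 3 (s3): 25/4 = 25/4; row 4 (s4): entry -2 ≤ 0, skip; row 5 (s5): entry -1 ≤ 0, skip.
Minimum ratio is in the s2 row, so s2 leaves.

s2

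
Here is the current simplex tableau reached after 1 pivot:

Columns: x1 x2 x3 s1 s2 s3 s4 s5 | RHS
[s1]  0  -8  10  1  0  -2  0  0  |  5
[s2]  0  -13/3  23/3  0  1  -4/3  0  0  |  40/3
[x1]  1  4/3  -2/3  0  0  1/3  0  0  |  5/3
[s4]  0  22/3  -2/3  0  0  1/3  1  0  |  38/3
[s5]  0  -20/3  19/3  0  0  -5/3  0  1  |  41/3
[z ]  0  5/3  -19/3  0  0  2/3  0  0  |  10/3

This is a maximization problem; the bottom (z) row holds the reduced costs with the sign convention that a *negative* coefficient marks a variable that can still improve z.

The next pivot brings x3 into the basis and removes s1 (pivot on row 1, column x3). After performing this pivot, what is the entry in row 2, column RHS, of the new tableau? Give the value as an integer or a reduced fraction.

Pivot element is row 1, column x3: 10.
Normalize row 1: new (row 1, RHS) = 5/10 = 1/2.
row 2 ← row 2 − (23/3)·(new row 1): 40/3 − (23/3)·(1/2) = 19/2.

19/2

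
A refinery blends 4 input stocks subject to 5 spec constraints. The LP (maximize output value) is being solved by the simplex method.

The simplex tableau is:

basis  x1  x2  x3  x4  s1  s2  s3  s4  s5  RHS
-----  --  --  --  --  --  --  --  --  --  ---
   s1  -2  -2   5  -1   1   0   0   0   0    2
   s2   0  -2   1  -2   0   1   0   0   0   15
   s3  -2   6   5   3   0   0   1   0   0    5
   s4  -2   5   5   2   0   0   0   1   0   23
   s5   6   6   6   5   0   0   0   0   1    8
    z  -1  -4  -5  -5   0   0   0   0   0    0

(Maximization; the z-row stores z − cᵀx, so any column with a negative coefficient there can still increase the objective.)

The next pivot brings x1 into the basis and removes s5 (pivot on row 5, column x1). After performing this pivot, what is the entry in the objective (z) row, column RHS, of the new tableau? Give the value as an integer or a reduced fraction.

Pivot element is row 5, column x1: 6.
Normalize row 5: new (row 5, RHS) = 8/6 = 4/3.
z-row ← z-row − (-1)·(new row 5): 0 − (-1)·(4/3) = 4/3.

4/3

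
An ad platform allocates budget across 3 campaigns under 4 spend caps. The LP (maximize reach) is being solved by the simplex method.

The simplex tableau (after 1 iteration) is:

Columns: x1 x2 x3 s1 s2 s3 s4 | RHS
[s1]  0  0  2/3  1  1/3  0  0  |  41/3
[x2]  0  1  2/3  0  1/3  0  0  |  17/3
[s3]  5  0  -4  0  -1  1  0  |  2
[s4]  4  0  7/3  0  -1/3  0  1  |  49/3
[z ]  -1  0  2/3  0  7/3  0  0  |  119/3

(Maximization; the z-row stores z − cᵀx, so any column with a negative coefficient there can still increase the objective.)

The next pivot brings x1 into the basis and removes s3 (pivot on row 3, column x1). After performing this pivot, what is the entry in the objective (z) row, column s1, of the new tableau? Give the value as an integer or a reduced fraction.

0

Pivot element is row 3, column x1: 5.
Normalize row 3: new (row 3, s1) = 0/5 = 0.
z-row ← z-row − (-1)·(new row 3): 0 − (-1)·0 = 0.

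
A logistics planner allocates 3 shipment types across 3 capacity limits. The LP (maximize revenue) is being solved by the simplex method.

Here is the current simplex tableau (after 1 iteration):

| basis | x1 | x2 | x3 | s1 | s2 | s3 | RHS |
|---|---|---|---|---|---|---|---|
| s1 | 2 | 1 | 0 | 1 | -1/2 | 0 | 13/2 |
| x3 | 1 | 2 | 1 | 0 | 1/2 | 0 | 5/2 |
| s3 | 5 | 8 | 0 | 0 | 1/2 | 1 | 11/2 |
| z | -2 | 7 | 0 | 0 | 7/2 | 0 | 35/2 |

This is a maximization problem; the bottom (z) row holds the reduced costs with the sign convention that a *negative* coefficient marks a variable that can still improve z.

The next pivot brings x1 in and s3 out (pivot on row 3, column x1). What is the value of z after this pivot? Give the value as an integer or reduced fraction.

Minimum ratio for x1: (11/2)/5 = 11/10.
z changes by −(z-row coeff of x1)·ratio = −(-2)·(11/10) = 11/5.
New z = 35/2 + (11/5) = 197/10.

197/10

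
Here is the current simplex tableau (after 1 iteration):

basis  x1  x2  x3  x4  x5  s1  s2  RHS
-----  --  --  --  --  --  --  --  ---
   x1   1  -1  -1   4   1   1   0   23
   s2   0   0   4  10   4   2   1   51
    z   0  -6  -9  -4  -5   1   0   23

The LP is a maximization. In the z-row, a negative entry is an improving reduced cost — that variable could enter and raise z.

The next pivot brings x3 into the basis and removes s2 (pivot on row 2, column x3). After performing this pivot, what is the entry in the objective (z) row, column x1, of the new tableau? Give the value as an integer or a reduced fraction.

Pivot element is row 2, column x3: 4.
Normalize row 2: new (row 2, x1) = 0/4 = 0.
z-row ← z-row − (-9)·(new row 2): 0 − (-9)·0 = 0.

0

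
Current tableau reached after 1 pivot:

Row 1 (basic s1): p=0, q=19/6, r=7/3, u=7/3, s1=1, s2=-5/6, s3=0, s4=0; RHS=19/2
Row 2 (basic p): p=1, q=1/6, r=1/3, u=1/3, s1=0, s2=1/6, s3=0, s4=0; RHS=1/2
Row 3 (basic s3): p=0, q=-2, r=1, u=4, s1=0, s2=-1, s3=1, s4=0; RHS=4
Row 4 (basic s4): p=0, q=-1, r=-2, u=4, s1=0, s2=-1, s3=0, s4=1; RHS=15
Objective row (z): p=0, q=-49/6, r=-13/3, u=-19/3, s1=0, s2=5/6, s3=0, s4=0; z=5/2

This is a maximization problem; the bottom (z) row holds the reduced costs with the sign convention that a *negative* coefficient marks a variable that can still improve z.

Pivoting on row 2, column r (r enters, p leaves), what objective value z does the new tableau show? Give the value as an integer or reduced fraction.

9

Minimum ratio for r: (1/2)/(1/3) = 3/2.
z changes by −(z-row coeff of r)·ratio = −(-13/3)·(3/2) = 13/2.
New z = 5/2 + (13/2) = 9.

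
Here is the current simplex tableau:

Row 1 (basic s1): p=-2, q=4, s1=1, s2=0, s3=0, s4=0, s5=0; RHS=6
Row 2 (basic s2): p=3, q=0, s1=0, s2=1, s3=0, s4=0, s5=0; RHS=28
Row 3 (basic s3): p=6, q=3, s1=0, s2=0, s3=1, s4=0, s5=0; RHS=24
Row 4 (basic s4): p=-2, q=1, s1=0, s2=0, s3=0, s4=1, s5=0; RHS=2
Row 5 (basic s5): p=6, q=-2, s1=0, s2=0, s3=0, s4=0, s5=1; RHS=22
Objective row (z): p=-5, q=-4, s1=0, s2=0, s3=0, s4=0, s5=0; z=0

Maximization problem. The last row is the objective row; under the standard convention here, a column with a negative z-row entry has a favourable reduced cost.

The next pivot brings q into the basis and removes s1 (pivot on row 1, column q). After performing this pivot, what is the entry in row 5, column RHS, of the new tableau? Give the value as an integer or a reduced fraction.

Pivot element is row 1, column q: 4.
Normalize row 1: new (row 1, RHS) = 6/4 = 3/2.
row 5 ← row 5 − (-2)·(new row 1): 22 − (-2)·(3/2) = 25.

25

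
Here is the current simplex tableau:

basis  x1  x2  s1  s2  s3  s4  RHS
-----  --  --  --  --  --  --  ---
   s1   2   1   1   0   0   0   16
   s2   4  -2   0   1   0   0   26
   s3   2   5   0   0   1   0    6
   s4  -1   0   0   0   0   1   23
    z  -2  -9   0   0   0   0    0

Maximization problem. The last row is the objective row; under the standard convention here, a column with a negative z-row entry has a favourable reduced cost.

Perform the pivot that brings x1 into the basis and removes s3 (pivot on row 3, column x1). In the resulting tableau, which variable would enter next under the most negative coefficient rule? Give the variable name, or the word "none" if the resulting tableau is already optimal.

Pivot element 2. New z-row = old z-row − (-2)·(row 3/2).
Updated z-row coefficients: x1: 0, x2: -4, s1: 0, s2: 0, s3: 1, s4: 0.
The most negative is -4 in column x2, so x2 would enter next.

x2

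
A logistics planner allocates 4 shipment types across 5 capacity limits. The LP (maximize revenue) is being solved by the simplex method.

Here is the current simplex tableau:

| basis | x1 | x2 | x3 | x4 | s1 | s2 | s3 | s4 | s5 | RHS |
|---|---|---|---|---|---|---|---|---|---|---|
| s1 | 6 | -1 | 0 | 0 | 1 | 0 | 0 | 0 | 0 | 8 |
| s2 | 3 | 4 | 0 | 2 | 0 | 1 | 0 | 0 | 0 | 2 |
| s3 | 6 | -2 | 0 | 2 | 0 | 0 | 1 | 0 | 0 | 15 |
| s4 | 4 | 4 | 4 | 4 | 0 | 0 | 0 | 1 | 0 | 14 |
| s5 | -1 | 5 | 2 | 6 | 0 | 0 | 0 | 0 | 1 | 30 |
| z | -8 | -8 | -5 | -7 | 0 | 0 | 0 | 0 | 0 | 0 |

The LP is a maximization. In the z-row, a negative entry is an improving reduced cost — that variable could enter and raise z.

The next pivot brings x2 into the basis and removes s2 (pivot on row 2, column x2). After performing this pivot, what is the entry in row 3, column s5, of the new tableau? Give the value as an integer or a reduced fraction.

0

Pivot element is row 2, column x2: 4.
Normalize row 2: new (row 2, s5) = 0/4 = 0.
row 3 ← row 3 − (-2)·(new row 2): 0 − (-2)·0 = 0.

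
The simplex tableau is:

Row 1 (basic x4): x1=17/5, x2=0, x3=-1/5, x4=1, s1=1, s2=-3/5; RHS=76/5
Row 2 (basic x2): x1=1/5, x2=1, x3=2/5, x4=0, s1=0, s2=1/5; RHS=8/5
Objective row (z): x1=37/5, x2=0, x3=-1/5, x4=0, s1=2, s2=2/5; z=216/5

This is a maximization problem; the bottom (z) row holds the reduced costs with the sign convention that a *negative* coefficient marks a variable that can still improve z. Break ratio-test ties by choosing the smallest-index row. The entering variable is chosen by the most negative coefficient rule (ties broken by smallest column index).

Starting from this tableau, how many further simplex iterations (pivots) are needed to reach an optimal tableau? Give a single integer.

1

pivot: x3 in, x2 out → z = 44
No improving column remains; optimal.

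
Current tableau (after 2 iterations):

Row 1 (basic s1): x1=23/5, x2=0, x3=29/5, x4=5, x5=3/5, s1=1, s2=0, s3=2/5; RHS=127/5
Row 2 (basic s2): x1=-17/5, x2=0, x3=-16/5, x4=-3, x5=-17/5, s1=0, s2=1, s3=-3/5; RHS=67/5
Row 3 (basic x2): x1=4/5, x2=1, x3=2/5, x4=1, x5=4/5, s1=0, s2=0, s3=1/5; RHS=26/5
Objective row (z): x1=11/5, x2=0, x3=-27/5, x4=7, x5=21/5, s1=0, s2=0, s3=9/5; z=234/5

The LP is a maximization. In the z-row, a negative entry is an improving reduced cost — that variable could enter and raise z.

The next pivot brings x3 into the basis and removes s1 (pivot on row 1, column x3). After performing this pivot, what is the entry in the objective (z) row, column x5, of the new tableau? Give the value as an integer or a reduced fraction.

138/29

Pivot element is row 1, column x3: 29/5.
Normalize row 1: new (row 1, x5) = (3/5)/(29/5) = 3/29.
z-row ← z-row − (-27/5)·(new row 1): 21/5 − (-27/5)·(3/29) = 138/29.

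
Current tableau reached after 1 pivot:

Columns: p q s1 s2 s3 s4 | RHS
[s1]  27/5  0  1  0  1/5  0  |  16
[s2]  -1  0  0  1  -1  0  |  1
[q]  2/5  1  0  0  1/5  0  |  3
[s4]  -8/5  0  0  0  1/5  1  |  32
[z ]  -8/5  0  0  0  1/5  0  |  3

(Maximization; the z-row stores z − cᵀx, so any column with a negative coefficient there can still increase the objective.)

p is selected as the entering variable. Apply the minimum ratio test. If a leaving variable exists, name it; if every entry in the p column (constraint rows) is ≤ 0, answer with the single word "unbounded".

s1

Ratios: row 1 (s1): 16/(27/5) = 80/27; row 2 (s2): entry -1 ≤ 0, skip; row 3 (q): 3/(2/5) = 15/2; row 4 (s4): entry -8/5 ≤ 0, skip.
Minimum ratio is in the s1 row, so s1 leaves.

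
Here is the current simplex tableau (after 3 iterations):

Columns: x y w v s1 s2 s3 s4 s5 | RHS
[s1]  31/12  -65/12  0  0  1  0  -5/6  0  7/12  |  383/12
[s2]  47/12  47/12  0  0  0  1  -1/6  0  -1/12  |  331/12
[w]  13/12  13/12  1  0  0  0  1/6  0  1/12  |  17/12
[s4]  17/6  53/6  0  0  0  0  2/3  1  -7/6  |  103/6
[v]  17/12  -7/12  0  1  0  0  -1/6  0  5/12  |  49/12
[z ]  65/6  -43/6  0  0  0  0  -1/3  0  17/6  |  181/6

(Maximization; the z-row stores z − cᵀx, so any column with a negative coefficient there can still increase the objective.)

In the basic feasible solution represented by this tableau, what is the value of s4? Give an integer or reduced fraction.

s4 is basic (row 4); its value is the RHS of that row: 103/6.

103/6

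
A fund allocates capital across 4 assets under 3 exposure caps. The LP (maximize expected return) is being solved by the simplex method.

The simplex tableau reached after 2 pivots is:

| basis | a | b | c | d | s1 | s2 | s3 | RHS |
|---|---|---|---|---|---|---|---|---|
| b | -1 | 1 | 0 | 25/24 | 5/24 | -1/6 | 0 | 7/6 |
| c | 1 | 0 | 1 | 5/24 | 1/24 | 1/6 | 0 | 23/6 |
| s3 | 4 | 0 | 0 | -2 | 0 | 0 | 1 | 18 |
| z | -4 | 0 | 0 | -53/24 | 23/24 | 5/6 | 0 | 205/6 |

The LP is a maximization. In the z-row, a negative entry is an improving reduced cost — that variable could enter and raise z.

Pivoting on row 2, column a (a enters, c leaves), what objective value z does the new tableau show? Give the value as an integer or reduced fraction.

Minimum ratio for a: (23/6)/1 = 23/6.
z changes by −(z-row coeff of a)·ratio = −(-4)·(23/6) = 46/3.
New z = 205/6 + (46/3) = 99/2.

99/2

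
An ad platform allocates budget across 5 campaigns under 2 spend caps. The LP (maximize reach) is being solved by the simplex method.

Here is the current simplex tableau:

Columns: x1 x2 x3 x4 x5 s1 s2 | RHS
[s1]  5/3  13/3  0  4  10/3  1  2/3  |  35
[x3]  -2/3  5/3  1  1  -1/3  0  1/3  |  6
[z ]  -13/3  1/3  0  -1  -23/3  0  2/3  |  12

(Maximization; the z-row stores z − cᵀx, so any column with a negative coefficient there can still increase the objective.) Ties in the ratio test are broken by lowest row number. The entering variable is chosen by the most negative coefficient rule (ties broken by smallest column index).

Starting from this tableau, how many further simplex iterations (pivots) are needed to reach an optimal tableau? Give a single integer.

pivot: x5 in, s1 out → z = 185/2
pivot: x1 in, x5 out → z = 103
No improving column remains; optimal.

2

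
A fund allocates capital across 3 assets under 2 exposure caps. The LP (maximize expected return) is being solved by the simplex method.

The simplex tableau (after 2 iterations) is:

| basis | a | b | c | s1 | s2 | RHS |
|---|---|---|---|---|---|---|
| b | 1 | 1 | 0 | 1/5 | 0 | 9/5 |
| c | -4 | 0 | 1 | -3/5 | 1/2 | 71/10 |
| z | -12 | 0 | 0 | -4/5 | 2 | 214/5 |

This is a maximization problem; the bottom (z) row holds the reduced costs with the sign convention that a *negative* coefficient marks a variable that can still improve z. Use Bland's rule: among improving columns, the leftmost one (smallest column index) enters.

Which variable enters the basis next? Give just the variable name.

Objective-row coefficients: a: -12, b: 0, c: 0, s1: -4/5, s2: 2.
Improving columns: a, s1. Bland's rule picks the smallest column index → a.

a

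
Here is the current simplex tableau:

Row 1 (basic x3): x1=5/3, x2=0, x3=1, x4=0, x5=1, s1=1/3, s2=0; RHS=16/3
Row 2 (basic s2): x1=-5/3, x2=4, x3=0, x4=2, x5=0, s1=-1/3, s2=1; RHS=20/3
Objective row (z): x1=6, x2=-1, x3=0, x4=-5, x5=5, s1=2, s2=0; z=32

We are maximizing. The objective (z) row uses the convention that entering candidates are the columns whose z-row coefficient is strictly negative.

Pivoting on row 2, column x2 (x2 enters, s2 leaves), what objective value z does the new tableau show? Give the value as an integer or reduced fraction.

Minimum ratio for x2: (20/3)/4 = 5/3.
z changes by −(z-row coeff of x2)·ratio = −(-1)·(5/3) = 5/3.
New z = 32 + (5/3) = 101/3.

101/3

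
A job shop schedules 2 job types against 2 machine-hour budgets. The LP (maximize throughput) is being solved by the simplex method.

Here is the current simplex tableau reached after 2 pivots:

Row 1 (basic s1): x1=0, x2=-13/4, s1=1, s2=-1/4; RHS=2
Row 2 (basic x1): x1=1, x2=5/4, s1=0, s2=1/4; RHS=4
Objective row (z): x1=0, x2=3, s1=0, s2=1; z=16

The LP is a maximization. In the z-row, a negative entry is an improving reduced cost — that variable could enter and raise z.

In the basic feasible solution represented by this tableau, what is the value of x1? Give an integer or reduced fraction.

4

x1 is basic (row 2); its value is the RHS of that row: 4.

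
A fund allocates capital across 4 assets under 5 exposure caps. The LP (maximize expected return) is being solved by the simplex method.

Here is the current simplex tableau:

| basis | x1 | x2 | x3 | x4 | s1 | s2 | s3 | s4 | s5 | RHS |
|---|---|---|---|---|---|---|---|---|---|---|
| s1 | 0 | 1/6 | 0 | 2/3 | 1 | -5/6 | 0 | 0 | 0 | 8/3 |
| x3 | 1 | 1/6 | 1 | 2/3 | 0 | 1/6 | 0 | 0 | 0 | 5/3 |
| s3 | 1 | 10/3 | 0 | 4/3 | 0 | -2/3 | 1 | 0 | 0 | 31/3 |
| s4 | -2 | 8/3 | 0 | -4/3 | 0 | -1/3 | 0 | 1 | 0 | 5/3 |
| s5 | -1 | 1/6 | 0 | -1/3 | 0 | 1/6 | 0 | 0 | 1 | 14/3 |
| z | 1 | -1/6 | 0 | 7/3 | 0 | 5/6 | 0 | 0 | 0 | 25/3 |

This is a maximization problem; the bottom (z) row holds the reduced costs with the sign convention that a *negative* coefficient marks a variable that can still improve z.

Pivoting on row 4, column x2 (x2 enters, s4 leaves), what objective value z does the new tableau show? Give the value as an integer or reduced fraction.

Minimum ratio for x2: (5/3)/(8/3) = 5/8.
z changes by −(z-row coeff of x2)·ratio = −(-1/6)·(5/8) = 5/48.
New z = 25/3 + (5/48) = 135/16.

135/16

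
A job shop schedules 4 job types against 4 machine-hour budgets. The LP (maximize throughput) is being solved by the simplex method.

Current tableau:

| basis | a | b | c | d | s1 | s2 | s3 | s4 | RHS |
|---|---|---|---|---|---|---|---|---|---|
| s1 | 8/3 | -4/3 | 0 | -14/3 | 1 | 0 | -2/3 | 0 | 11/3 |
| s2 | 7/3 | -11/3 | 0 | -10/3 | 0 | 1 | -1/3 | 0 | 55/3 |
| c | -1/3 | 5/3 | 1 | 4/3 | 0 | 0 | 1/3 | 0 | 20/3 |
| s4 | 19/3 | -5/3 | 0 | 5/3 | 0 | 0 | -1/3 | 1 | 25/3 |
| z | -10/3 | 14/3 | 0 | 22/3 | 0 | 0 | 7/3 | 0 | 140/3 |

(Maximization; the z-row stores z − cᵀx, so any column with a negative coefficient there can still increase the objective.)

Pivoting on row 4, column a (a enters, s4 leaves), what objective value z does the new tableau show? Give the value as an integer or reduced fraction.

Minimum ratio for a: (25/3)/(19/3) = 25/19.
z changes by −(z-row coeff of a)·ratio = −(-10/3)·(25/19) = 250/57.
New z = 140/3 + (250/57) = 970/19.

970/19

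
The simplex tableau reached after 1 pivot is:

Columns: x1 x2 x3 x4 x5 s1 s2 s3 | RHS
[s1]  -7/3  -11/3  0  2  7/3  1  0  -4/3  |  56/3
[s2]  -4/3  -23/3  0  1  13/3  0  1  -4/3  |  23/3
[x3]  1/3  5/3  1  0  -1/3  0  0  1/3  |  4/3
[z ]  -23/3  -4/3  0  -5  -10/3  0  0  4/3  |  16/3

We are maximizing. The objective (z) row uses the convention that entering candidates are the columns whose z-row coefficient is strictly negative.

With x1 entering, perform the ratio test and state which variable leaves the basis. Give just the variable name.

Ratios: row 1 (s1): entry -7/3 ≤ 0, skip; row 2 (s2): entry -4/3 ≤ 0, skip; row 3 (x3): (4/3)/(1/3) = 4.
Minimum ratio 4 is in the x3 row, so x3 leaves.

x3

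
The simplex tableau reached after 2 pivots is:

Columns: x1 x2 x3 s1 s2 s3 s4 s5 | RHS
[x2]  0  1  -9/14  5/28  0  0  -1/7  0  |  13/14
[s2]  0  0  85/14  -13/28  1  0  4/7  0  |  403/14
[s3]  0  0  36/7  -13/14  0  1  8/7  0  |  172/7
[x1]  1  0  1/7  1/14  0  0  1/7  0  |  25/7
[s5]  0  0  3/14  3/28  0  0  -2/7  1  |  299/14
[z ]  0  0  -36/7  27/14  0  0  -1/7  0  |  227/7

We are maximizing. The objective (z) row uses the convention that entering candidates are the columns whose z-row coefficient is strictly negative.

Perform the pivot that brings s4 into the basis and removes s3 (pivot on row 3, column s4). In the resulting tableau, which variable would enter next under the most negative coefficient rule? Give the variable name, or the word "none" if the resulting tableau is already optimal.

Pivot element 8/7. New z-row = old z-row − (-1/7)·(row 3/(8/7)).
Updated z-row coefficients: x1: 0, x2: 0, x3: -9/2, s1: 29/16, s2: 0, s3: 1/8, s4: 0, s5: 0.
The most negative is -9/2 in column x3, so x3 would enter next.

x3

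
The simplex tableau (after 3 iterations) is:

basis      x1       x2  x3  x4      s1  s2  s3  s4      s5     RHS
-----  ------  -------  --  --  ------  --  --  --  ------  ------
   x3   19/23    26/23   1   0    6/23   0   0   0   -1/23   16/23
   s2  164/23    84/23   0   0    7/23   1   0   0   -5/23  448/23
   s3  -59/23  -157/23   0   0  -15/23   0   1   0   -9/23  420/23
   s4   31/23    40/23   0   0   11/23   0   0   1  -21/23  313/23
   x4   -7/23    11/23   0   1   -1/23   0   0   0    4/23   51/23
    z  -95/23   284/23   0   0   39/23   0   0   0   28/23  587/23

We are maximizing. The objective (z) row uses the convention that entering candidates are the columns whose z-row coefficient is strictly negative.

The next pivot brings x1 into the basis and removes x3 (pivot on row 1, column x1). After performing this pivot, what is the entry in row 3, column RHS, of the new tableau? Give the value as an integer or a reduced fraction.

388/19

Pivot element is row 1, column x1: 19/23.
Normalize row 1: new (row 1, RHS) = (16/23)/(19/23) = 16/19.
row 3 ← row 3 − (-59/23)·(new row 1): 420/23 − (-59/23)·(16/19) = 388/19.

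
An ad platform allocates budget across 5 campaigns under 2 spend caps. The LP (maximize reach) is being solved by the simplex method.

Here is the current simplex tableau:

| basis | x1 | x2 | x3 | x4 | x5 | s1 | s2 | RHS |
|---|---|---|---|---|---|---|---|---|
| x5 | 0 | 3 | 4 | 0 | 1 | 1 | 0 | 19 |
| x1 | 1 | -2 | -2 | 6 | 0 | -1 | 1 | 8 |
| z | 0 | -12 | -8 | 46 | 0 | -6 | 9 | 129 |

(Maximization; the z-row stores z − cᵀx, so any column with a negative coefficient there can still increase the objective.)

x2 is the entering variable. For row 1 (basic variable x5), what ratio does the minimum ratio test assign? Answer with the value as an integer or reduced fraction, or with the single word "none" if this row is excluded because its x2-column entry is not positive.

Ratio = RHS / (x2 entry) = 19 / 3 = 19/3.

19/3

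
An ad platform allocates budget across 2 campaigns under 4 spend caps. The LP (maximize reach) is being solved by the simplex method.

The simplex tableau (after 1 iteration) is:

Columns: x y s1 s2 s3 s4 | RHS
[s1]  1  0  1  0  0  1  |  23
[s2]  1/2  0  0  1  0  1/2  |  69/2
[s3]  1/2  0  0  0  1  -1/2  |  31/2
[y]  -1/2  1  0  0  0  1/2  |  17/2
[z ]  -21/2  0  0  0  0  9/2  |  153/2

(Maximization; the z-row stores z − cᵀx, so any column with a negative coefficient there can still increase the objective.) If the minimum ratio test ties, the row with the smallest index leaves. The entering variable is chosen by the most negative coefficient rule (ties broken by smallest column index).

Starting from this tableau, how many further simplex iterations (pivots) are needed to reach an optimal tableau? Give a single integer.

1

pivot: x in, s1 out → z = 318
No improving column remains; optimal.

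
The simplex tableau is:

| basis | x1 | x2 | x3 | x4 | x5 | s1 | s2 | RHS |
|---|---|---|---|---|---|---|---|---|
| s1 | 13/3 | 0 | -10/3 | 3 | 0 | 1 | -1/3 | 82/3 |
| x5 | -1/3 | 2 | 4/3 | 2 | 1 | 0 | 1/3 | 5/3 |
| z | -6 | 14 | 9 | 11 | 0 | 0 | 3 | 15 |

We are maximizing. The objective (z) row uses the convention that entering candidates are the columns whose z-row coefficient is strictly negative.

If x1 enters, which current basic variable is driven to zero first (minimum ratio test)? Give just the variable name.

Ratios: row 1 (s1): (82/3)/(13/3) = 82/13; row 2 (x5): entry -1/3 ≤ 0, skip.
Minimum ratio 82/13 is in the s1 row, so s1 leaves.

s1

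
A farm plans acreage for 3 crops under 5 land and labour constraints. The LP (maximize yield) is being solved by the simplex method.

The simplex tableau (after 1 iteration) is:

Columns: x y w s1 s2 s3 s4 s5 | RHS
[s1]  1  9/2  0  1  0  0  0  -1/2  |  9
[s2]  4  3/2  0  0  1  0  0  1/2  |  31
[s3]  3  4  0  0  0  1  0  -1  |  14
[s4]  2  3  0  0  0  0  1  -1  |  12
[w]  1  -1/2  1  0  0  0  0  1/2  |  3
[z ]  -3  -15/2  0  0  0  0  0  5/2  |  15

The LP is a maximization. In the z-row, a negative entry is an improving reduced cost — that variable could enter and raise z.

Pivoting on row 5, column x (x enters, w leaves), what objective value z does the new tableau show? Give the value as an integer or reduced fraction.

24

Minimum ratio for x: 3/1 = 3.
z changes by −(z-row coeff of x)·ratio = −(-3)·3 = 9.
New z = 15 + 9 = 24.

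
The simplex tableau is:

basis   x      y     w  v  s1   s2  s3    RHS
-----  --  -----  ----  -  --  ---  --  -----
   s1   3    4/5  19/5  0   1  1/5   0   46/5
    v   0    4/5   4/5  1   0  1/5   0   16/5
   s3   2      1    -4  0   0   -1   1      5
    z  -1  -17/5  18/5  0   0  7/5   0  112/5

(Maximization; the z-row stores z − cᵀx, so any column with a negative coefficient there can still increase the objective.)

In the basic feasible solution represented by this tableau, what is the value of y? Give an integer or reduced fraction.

0

y is nonbasic (not in the basis column), so its value in the current BFS is 0.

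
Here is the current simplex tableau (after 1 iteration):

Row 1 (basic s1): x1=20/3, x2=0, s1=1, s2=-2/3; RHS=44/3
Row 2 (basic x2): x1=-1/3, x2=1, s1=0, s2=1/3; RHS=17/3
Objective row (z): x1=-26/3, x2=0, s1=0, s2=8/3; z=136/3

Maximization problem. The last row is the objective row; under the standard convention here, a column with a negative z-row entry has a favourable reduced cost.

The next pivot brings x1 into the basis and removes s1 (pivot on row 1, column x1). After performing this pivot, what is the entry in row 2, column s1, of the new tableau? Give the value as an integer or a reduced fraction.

1/20

Pivot element is row 1, column x1: 20/3.
Normalize row 1: new (row 1, s1) = 1/(20/3) = 3/20.
row 2 ← row 2 − (-1/3)·(new row 1): 0 − (-1/3)·(3/20) = 1/20.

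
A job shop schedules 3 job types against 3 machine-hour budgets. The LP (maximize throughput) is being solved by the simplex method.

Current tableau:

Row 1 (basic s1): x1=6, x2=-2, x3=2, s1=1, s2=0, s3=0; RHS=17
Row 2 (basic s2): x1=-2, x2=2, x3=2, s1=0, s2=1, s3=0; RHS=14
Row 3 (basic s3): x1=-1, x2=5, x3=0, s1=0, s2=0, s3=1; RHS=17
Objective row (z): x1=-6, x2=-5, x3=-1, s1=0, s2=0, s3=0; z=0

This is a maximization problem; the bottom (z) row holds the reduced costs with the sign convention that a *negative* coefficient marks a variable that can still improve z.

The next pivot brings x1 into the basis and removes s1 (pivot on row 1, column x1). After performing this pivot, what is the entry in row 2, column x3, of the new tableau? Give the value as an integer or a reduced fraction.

Pivot element is row 1, column x1: 6.
Normalize row 1: new (row 1, x3) = 2/6 = 1/3.
row 2 ← row 2 − (-2)·(new row 1): 2 − (-2)·(1/3) = 8/3.

8/3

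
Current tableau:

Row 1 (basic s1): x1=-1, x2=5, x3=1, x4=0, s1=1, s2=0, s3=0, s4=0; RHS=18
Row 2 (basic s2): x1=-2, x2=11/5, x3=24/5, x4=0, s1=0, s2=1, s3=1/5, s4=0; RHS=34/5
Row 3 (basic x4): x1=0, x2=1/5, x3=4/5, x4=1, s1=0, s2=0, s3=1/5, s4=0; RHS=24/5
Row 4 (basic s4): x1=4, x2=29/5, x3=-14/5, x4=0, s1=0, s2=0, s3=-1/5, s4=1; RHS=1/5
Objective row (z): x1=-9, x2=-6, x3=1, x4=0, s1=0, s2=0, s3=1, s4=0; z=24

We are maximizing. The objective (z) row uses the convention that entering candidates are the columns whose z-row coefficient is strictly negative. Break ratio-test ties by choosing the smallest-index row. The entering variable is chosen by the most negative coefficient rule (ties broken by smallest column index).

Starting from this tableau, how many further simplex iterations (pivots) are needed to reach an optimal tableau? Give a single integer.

pivot: x1 in, s4 out → z = 489/20
pivot: x3 in, s2 out → z = 1197/34
No improving column remains; optimal.

2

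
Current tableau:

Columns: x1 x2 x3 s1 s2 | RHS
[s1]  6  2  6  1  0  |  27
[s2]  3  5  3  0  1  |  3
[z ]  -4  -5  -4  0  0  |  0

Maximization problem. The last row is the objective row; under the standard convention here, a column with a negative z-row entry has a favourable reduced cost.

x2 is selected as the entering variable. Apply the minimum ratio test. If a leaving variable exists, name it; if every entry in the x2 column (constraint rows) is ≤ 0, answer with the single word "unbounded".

s2

Ratios: row 1 (s1): 27/2 = 27/2; row 2 (s2): 3/5 = 3/5.
Minimum ratio is in the s2 row, so s2 leaves.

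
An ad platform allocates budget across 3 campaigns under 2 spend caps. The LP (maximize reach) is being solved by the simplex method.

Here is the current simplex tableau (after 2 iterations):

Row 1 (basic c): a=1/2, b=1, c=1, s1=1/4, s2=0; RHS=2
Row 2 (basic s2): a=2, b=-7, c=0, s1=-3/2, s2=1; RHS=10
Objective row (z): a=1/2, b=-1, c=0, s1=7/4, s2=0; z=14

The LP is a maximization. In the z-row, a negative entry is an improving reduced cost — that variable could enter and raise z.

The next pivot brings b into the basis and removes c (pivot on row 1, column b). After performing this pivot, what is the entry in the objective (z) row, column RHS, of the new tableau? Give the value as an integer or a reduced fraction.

16

Pivot element is row 1, column b: 1.
Normalize row 1: new (row 1, RHS) = 2/1 = 2.
z-row ← z-row − (-1)·(new row 1): 14 − (-1)·2 = 16.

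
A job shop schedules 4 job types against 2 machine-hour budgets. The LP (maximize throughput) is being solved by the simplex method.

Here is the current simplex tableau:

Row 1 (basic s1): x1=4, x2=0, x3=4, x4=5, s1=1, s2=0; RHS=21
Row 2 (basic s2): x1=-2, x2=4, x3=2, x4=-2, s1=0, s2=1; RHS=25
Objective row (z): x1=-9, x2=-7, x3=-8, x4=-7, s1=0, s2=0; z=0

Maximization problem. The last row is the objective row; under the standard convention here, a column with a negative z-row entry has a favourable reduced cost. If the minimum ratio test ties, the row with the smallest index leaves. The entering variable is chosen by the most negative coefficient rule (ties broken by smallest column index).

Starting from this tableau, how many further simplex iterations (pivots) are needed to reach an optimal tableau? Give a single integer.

pivot: x1 in, s1 out → z = 189/4
pivot: x2 in, s2 out → z = 875/8
No improving column remains; optimal.

2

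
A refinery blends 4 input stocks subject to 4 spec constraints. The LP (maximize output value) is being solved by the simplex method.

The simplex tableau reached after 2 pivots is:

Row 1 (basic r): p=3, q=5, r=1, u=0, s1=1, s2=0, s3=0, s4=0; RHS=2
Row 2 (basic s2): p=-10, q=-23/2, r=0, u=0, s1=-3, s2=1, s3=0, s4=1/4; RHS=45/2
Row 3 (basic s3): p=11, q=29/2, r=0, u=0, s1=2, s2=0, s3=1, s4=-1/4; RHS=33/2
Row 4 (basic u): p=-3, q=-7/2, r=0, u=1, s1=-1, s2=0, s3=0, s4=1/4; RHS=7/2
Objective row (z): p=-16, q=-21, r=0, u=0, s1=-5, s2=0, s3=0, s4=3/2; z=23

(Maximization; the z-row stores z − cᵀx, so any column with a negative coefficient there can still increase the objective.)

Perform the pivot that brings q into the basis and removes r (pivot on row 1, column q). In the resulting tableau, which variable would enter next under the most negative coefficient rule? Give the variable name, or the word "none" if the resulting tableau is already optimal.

Pivot element 5. New z-row = old z-row − (-21)·(row 1/5).
Updated z-row coefficients: p: -17/5, q: 0, r: 21/5, u: 0, s1: -4/5, s2: 0, s3: 0, s4: 3/2.
The most negative is -17/5 in column p, so p would enter next.

p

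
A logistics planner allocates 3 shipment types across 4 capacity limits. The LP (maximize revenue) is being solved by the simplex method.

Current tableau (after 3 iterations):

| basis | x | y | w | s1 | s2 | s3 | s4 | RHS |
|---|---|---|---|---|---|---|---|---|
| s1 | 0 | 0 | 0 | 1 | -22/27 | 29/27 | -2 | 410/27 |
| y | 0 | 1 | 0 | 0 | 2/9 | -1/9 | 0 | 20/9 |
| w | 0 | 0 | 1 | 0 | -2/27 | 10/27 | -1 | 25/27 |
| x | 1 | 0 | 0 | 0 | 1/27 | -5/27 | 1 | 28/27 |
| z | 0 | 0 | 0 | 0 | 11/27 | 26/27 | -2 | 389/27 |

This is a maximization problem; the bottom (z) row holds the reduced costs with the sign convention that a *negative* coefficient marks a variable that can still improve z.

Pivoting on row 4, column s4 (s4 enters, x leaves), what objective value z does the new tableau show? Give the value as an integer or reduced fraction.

Minimum ratio for s4: (28/27)/1 = 28/27.
z changes by −(z-row coeff of s4)·ratio = −(-2)·(28/27) = 56/27.
New z = 389/27 + (56/27) = 445/27.

445/27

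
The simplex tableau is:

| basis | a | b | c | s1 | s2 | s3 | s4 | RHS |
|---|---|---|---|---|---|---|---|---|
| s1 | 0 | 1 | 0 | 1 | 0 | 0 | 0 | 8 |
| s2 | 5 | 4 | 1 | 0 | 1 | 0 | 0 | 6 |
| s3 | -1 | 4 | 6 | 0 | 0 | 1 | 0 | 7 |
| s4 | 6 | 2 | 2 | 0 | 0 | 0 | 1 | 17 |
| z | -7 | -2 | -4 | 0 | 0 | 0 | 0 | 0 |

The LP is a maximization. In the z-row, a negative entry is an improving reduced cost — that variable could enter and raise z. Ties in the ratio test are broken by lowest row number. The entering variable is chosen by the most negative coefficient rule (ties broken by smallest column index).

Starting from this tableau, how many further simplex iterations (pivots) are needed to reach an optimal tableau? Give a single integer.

2

pivot: a in, s2 out → z = 42/5
pivot: c in, s3 out → z = 367/31
No improving column remains; optimal.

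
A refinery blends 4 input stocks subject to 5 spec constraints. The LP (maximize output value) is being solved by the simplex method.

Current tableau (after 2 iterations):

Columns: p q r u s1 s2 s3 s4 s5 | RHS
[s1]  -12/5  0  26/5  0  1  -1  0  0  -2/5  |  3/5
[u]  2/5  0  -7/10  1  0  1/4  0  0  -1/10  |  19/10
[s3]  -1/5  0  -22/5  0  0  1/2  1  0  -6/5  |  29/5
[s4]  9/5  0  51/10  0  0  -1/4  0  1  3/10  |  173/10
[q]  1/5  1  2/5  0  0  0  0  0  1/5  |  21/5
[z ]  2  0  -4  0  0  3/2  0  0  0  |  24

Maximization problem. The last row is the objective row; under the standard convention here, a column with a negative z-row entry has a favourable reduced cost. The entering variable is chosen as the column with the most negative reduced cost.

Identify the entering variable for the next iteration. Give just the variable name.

r

Objective-row coefficients: p: 2, q: 0, r: -4, u: 0, s1: 0, s2: 3/2, s3: 0, s4: 0, s5: 0.
The most negative is -4 in column r, so r enters.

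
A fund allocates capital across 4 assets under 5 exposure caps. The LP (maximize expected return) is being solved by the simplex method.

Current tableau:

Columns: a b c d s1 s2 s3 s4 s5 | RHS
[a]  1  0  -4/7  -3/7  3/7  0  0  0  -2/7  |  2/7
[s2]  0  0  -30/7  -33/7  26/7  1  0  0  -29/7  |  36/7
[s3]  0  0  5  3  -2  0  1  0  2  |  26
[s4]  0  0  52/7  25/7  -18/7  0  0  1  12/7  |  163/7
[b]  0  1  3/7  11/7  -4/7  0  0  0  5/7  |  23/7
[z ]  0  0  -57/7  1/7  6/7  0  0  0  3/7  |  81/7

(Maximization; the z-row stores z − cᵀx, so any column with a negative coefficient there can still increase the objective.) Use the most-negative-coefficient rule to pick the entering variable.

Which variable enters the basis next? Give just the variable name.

Objective-row coefficients: a: 0, b: 0, c: -57/7, d: 1/7, s1: 6/7, s2: 0, s3: 0, s4: 0, s5: 3/7.
The most negative is -57/7 in column c, so c enters.

c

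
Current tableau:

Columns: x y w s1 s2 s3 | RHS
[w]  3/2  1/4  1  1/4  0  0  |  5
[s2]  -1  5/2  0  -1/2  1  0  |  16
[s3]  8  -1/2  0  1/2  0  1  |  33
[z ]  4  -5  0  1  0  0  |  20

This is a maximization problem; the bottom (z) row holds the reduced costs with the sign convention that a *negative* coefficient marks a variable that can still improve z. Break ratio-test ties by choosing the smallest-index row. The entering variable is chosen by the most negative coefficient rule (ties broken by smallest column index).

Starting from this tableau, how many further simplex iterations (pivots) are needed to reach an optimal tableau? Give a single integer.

1

pivot: y in, s2 out → z = 52
No improving column remains; optimal.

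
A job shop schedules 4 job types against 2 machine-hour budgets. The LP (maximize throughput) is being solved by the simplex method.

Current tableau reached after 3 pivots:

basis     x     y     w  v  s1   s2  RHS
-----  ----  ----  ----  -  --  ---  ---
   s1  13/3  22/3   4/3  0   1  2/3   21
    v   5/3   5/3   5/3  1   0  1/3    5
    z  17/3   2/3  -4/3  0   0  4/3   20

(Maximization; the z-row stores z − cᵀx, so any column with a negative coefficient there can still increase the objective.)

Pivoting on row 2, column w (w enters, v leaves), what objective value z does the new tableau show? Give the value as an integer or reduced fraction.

24

Minimum ratio for w: 5/(5/3) = 3.
z changes by −(z-row coeff of w)·ratio = −(-4/3)·3 = 4.
New z = 20 + 4 = 24.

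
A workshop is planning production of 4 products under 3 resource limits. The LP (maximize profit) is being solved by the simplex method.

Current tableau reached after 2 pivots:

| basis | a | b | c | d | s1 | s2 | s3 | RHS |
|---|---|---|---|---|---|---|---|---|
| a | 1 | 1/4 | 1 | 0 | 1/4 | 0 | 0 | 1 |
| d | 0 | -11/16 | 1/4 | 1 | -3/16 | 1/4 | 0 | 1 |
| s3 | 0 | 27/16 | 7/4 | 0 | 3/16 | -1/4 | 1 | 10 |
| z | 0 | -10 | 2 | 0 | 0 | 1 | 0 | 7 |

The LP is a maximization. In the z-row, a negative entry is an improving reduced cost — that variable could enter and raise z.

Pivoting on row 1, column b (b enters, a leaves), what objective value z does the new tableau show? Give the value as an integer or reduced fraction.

Minimum ratio for b: 1/(1/4) = 4.
z changes by −(z-row coeff of b)·ratio = −(-10)·4 = 40.
New z = 7 + 40 = 47.

47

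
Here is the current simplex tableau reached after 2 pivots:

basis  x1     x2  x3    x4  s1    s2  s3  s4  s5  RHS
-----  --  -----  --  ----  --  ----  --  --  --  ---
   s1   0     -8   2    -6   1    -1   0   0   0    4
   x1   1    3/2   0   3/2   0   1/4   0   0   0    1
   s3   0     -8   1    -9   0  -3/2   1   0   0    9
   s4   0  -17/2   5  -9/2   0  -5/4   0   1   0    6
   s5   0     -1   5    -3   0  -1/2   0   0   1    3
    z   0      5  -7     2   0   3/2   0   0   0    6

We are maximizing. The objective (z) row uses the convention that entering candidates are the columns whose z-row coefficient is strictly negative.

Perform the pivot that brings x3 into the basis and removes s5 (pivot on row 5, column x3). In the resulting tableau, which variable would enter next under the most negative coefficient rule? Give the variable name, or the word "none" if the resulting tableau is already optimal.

Pivot element 5. New z-row = old z-row − (-7)·(row 5/5).
Updated z-row coefficients: x1: 0, x2: 18/5, x3: 0, x4: -11/5, s1: 0, s2: 4/5, s3: 0, s4: 0, s5: 7/5.
The most negative is -11/5 in column x4, so x4 would enter next.

x4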